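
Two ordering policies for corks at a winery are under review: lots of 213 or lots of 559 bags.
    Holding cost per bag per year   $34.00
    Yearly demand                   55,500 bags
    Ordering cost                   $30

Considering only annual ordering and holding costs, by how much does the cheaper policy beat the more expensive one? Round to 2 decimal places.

Annual cost at Q: ordering D·S/Q plus holding Q·H/2.
TC(213) = (55,500/213)×30 + (213/2)×34 = $11,437.90
TC(559) = (55,500/559)×30 + (559/2)×34 = $12,481.53
Cheaper: Q = 213.  Difference = $1,043.63

$1,043.63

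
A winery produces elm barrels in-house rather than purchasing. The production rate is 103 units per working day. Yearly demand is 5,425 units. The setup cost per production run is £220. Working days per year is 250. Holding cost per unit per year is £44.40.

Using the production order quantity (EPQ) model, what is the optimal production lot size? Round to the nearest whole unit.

261 units

Daily demand d = 5,425/250 = 21.700; p = 103; 1 − d/p = 0.78932
EPQ = √(2DS / (H(1 − d/p)))
    = √(2 × 5,425 × 220 / (44.4 × 0.78932)) ≈ 260.98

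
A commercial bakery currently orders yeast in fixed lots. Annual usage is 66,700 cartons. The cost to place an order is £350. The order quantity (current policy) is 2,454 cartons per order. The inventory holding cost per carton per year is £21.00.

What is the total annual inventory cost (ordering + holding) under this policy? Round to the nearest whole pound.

Ordering: D/Q × S = 66,700/2,454 × £350 = £9,513.04
Holding:  Q/2 × H = 2,454/2 × £21 = £25,767.00
Total = £9,513.04 + £25,767.00 = £35,280.04

£35,280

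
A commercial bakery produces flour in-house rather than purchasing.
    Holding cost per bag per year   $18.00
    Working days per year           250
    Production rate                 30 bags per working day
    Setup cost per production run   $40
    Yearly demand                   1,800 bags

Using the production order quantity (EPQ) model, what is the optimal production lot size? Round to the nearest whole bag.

Daily demand d = 1,800/250 = 7.200; p = 30; 1 − d/p = 0.76000
EPQ = √(2DS / (H(1 − d/p)))
    = √(2 × 1,800 × 40 / (18 × 0.76000)) ≈ 102.60

103 bags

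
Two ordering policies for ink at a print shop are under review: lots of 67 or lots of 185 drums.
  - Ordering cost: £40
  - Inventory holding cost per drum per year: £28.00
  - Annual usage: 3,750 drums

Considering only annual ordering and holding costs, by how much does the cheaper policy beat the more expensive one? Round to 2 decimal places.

Annual cost at Q: ordering D·S/Q plus holding Q·H/2.
TC(67) = (3,750/67)×40 + (67/2)×28 = £3,176.81
TC(185) = (3,750/185)×40 + (185/2)×28 = £3,400.81
Cheaper: Q = 67.  Difference = £224.00

£224.00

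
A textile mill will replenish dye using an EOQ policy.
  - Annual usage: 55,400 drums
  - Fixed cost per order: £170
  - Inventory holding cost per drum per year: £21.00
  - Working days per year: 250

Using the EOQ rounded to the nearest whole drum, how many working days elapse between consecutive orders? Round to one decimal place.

2DS/H = 2·55,400·170/21 = 896,952.38
EOQ = √896,952.38 ≈ 947.08 → Q = 947 drums
Cycle time = (working days × Q)/D = (250 × 947) / 55,400 = 4.273 days

4.3 days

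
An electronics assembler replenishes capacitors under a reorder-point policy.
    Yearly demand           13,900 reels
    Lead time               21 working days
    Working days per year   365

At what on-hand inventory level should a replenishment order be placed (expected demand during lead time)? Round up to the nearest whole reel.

Daily demand d = 13,900 / 365 = 38.082 reels/day
Demand during lead time = 38.082 × 21 = 799.73
Reorder point = 799.73 → round up

800 reels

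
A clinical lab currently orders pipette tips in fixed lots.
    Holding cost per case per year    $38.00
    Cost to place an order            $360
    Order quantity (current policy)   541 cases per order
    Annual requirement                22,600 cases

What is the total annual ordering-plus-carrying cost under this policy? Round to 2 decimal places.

Annual ordering cost = (D/Q)·S = (22,600/541) × 360 = $15,038.82
Annual holding cost  = (Q/2)·H = (541/2) × 38 = $10,279.00
Total = $15,038.82 + $10,279.00 = $25,317.82

$25,317.82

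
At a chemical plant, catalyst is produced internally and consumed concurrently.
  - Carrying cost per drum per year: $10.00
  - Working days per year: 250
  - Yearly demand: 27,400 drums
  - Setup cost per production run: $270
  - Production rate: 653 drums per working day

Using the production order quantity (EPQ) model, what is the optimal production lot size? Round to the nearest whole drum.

Daily demand d = 27,400/250 = 109.600; p = 653; 1 − d/p = 0.83216
EPQ = √(2DS / (H(1 − d/p)))
    = √(2 × 27,400 × 270 / (10 × 0.83216)) ≈ 1,333.43

1,333 drums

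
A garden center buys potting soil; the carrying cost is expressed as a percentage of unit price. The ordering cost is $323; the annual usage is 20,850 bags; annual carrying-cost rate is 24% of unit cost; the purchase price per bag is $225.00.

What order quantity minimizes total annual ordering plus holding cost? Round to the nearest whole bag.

Carrying cost H = $225 × 24% = $54.0000/bag/yr
2DS/H = 2·20,850·323/54 = 249,427.78
EOQ = √249,427.78 ≈ 499.43

499 bags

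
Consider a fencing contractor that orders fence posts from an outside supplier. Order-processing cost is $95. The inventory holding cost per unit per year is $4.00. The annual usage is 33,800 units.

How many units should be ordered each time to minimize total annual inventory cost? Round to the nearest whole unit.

1,267 units

Optimal lot size Q* = (2 × 33,800 × $95 / $4)^½ ≈ 1,267.08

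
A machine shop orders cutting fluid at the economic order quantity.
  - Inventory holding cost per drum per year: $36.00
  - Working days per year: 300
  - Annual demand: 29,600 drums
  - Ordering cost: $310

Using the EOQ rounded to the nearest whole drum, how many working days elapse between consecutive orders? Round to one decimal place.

7.2 days

Q* = √(2·D·S / H) = √(2·29,600·310 / 36) = √509,777.8 ≈ 713.99 → Q = 714 drums
Cycle time = (working days × Q)/D = (300 × 714) / 29,600 = 7.236 days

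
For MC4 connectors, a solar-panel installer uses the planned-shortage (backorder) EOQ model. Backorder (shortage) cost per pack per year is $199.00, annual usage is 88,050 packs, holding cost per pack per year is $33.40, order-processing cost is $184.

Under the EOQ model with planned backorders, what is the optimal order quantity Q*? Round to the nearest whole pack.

Basic EOQ = √(2·88,050·184/33.4) = 984.953
Backorder adjustment √((H+b)/b) = √((33.4+199)/199) = 1.0807
Q* = 984.953 × 1.0807 ≈ 1,064.40

1,064 packs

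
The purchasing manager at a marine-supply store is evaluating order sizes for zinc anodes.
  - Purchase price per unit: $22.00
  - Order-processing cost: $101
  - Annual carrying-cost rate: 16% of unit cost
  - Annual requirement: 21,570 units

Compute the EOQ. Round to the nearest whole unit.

1,113 units

Carrying cost H = $22 × 16% = $3.5200/unit/yr
Q* = √(2·D·S / H) = √(2·21,570·101 / 3.52) = √1,237,823.9 ≈ 1,112.58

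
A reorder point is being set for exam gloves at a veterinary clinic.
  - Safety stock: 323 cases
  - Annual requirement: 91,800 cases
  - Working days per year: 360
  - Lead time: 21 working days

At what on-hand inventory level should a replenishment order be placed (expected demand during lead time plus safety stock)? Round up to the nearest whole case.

5,678 cases

Daily demand d = 91,800 / 360 = 255.000 cases/day
Demand during lead time = 255.000 × 21 = 5,355.00
Reorder point = 5,355.00 + 323 = 5,678.00 → round up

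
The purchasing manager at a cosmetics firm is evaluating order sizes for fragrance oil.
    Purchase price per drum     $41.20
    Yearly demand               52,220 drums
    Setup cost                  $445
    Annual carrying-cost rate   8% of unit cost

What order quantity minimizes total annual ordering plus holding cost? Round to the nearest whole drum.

H = i·C = 0.08 × $41.2 = $3.2960 per drum-year
Optimal lot size Q* = (2 × 52,220 × $445 / $3.296)^½ ≈ 3,755.09

3,755 drums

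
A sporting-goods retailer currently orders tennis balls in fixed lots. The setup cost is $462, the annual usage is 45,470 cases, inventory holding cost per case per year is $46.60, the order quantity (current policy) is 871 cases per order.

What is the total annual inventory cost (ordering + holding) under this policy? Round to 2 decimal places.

Annual ordering cost = (D/Q)·S = (45,470/871) × 462 = $24,118.42
Annual holding cost  = (Q/2)·H = (871/2) × 46.6 = $20,294.30
Total = $24,118.42 + $20,294.30 = $44,412.72

$44,412.72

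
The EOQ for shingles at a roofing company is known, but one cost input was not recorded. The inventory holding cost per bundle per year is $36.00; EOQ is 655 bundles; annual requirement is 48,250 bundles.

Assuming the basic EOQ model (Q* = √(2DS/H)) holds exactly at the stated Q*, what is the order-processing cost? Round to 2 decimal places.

Since Q* = (2DS/H)^½, squaring gives Q*²·H = 2DS.
S = Q²H / (2D) = 655² × 36 / (2 × 48,250) = 160.0508

$160.05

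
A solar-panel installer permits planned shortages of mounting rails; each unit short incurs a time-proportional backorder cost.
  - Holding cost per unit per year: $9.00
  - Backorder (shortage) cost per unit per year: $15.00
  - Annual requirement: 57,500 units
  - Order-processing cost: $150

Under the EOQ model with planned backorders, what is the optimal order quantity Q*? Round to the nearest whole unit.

1,751 units

Basic EOQ = √(2·57,500·150/9) = 1,384.437
Backorder adjustment √((H+b)/b) = √((9+15)/15) = 1.2649
Q* = 1,384.437 × 1.2649 ≈ 1,751.19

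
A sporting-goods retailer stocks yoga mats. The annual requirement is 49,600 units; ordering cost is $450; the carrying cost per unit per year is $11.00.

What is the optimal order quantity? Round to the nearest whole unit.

2,014 units

Optimal lot size Q* = (2 × 49,600 × $450 / $11)^½ ≈ 2,014.49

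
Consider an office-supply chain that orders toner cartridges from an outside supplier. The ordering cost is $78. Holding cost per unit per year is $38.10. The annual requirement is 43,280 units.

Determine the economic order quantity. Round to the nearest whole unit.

2DS/H = 2·43,280·78/38.1 = 177,209.45
EOQ = √177,209.45 ≈ 420.96

421 units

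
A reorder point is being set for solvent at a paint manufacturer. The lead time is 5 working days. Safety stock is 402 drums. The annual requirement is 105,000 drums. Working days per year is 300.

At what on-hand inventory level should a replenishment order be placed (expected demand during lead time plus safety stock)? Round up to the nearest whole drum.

2,152 drums

Daily demand d = 105,000 / 300 = 350.000 drums/day
Demand during lead time = 350.000 × 5 = 1,750.00
Reorder point = 1,750.00 + 402 = 2,152.00 → round up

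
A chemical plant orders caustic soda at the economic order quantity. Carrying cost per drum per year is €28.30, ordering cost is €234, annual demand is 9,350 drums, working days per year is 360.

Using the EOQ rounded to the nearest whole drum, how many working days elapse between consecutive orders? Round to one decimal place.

EOQ = √(2DS/H) = √(2 × 9,350 × 234 / 28.3)
    = √(154,621.91) ≈ 393.22 → Q = 393 drums
Days between orders = 360 / (D/Q) = 360 / 23.791 ≈ 15.132

15.1 days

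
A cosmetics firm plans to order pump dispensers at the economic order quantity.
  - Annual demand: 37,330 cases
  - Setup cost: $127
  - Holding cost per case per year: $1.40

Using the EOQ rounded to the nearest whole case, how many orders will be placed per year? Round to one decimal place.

14.3 orders per year

EOQ = √(2DS/H) = √(2 × 37,330 × 127 / 1.4)
    = √(6,772,728.57) ≈ 2,602.45 → Q = 2,602
Orders per year = D/Q = 37,330 / 2,602 = 14.347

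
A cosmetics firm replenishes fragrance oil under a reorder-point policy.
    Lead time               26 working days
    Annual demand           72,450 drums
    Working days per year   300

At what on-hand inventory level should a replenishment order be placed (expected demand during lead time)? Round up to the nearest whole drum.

6,279 drums

Daily demand d = 72,450 / 300 = 241.500 drums/day
Demand during lead time = 241.500 × 26 = 6,279.00
Reorder point = 6,279.00 → round up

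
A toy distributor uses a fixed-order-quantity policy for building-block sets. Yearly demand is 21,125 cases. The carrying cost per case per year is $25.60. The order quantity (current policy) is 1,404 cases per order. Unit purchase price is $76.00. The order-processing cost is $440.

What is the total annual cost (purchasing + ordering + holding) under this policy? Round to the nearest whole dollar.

Orders/yr = 21,125/1,404 = 15.046; ordering cost = 15.046 × $440 = $6,620.37
Average inventory = 1,404/2 = 702; holding cost = 702 × $25.6 = $17,971.20
Purchase cost = D·C = 21,125 × 76 = $1,605,500.00
Total = $6,620.37 + $17,971.20 + $1,605,500.00 = $1,630,091.57

$1,630,092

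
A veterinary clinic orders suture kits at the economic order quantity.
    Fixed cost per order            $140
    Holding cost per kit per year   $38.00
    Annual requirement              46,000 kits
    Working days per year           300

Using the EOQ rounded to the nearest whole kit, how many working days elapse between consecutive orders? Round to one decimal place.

EOQ = √(2DS/H) = √(2 × 46,000 × 140 / 38)
    = √(338,947.37) ≈ 582.19 → Q = 582 kits
Cycle time = (working days × Q)/D = (300 × 582) / 46,000 = 3.796 days

3.8 days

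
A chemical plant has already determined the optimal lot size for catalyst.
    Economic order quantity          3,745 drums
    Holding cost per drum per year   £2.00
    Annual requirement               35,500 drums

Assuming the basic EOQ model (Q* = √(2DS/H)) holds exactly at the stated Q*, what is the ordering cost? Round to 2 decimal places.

£395.07

EOQ relation: Q² = 2DS/H, so rearrange for the unknown.
S = Q²H / (2D) = 3,745² × 2 / (2 × 35,500) = 395.0711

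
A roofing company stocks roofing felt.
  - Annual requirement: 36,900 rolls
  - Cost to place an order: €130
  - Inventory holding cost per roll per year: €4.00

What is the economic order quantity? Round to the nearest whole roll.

EOQ = √(2DS/H) = √(2 × 36,900 × 130 / 4)
    = √(2,398,500.00) ≈ 1,548.71

1,549 rolls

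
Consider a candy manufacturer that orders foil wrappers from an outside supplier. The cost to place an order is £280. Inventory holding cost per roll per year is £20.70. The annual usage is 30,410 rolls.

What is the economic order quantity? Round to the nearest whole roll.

907 rolls

EOQ = √(2DS/H) = √(2 × 30,410 × 280 / 20.7)
    = √(822,685.99) ≈ 907.02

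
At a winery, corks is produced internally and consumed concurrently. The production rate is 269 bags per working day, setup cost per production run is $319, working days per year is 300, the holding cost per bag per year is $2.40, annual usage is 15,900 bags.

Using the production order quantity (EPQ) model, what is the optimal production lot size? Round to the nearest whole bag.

Daily demand d = 15,900/300 = 53.000; p = 269; 1 − d/p = 0.80297
EPQ = √(2DS / (H(1 − d/p)))
    = √(2 × 15,900 × 319 / (2.4 × 0.80297)) ≈ 2,294.31

2,294 bags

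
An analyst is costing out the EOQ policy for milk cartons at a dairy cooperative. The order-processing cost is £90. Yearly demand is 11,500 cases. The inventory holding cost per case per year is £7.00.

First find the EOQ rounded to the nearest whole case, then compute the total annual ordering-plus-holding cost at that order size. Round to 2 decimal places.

Optimal lot size Q* = (2 × 11,500 × £90 / £7)^½ ≈ 543.80 → Q = 544 cases
Ordering: D/Q × S = 11,500/544 × £90 = £1,902.57
Holding:  Q/2 × H = 544/2 × £7 = £1,904.00
Total = £1,902.57 + £1,904.00 = £3,806.57

£3,806.57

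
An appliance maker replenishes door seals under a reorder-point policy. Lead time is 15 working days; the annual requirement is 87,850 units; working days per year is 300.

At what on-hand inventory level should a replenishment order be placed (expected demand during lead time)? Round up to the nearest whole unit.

Daily demand d = 87,850 / 300 = 292.833 units/day
Demand during lead time = 292.833 × 15 = 4,392.50
Reorder point = 4,392.50 → round up

4,393 units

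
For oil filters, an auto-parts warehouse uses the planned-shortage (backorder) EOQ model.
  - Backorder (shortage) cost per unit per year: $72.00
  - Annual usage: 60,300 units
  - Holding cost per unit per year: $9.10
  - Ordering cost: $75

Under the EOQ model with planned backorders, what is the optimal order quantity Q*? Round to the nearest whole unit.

Basic EOQ = √(2·60,300·75/9.1) = 996.973
Backorder adjustment √((H+b)/b) = √((9.1+72)/72) = 1.0613
Q* = 996.973 × 1.0613 ≈ 1,058.10

1,058 units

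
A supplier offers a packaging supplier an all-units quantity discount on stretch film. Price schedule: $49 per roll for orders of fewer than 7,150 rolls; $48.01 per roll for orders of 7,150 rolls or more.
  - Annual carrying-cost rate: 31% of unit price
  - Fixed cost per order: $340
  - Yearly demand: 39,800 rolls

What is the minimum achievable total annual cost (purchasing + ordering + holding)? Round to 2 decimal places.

H₁ = 31%×$49 = $15.1900;  H₂ = 31%×$48.01 = $14.8831
EOQ₁ = √(2×39,800×340/15.1900) = 1,334.80  (< 7,150, feasible at tier 1)
EOQ₂ = √(2×39,800×340/14.8831) = 1,348.49  (< 7,150 → use Q = 7,150 at tier-2 price)
TC(tier 1 (EOQ₁), Q≈1,334.8) = $1,970,475.65
TC(tier 2, Q≈7,150.0) = $1,965,897.67
Minimum at tier 2: $1,965,897.67

$1,965,897.67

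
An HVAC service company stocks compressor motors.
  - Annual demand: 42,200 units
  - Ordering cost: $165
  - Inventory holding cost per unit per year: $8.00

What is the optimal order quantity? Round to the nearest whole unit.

1,319 units

Q* = √(2·D·S / H) = √(2·42,200·165 / 8) = √1,740,750.0 ≈ 1,319.37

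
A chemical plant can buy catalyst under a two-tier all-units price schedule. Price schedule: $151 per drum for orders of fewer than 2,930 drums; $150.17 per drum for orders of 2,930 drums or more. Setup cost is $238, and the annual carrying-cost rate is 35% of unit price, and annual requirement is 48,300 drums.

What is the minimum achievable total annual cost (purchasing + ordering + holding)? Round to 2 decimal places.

H₁ = 35%×$151 = $52.8500;  H₂ = 35%×$150.17 = $52.5595
EOQ₁ = √(2×48,300×238/52.8500) = 659.56  (< 2,930, feasible at tier 1)
EOQ₂ = √(2×48,300×238/52.5595) = 661.38  (< 2,930 → use Q = 2,930 at tier-2 price)
TC(tier 1 (EOQ₁), Q≈659.6) = $7,328,157.76
TC(tier 2, Q≈2,930.0) = $7,334,134.01
Minimum at tier 1 (EOQ₁): $7,328,157.76

$7,328,157.76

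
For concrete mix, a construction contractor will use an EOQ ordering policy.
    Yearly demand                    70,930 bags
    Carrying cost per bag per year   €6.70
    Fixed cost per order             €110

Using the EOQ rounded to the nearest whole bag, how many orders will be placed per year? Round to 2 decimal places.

46.48 orders per year

Q* = √(2·D·S / H) = √(2·70,930·110 / 6.7) = √2,329,044.8 ≈ 1,526.12 → Q = 1,526
N = D/Q = 70,930/1,526 ≈ 46.481 orders/yr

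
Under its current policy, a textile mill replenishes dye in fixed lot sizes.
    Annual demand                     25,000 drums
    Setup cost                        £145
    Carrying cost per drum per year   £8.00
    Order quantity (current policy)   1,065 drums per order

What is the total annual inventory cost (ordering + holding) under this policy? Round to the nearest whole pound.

Ordering: D/Q × S = 25,000/1,065 × £145 = £3,403.76
Holding:  Q/2 × H = 1,065/2 × £8 = £4,260.00
Total = £3,403.76 + £4,260.00 = £7,663.76

£7,664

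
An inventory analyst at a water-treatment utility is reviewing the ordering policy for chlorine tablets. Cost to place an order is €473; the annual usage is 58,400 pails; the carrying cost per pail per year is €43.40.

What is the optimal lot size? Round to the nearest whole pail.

EOQ = √(2DS/H) = √(2 × 58,400 × 473 / 43.4)
    = √(1,272,958.53) ≈ 1,128.25

1,128 pails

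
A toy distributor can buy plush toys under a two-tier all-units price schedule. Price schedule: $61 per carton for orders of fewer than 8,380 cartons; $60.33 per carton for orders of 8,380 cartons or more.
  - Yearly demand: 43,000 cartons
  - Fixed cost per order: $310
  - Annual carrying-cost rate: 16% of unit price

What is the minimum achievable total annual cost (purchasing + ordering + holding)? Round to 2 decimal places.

$2,636,225.92

H₁ = 16%×$61 = $9.7600;  H₂ = 16%×$60.33 = $9.6528
EOQ₁ = √(2×43,000×310/9.7600) = 1,652.74  (< 8,380, feasible at tier 1)
EOQ₂ = √(2×43,000×310/9.6528) = 1,661.89  (< 8,380 → use Q = 8,380 at tier-2 price)
TC(tier 1 (EOQ₁), Q≈1,652.7) = $2,639,130.77
TC(tier 2, Q≈8,380.0) = $2,636,225.92
Minimum at tier 2: $2,636,225.92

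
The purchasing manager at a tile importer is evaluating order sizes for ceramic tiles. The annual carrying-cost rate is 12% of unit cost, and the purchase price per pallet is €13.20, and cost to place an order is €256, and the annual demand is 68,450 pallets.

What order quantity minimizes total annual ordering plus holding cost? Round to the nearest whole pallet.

4,704 pallets

H = i·C = 0.12 × €13.2 = €1.5840 per pallet-year
EOQ = √(2DS/H) = √(2 × 68,450 × 256 / 1.584)
    = √(22,125,252.53) ≈ 4,703.75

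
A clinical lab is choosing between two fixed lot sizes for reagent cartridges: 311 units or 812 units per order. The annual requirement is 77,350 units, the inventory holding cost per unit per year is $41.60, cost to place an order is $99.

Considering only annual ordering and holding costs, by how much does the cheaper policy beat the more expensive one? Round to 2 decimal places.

TC(Q) = (D/Q)S + (Q/2)H
TC(311) = (77,350/311)×99 + (311/2)×41.6 = $31,091.47
TC(812) = (77,350/812)×99 + (812/2)×41.6 = $26,320.20
Cheaper: Q = 812.  Difference = $4,771.27

$4,771.27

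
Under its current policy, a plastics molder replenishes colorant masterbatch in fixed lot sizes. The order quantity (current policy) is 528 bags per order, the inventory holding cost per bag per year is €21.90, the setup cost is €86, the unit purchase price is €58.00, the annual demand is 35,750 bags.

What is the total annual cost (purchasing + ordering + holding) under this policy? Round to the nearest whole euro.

€2,085,105

Ordering: D/Q × S = 35,750/528 × €86 = €5,822.92
Holding:  Q/2 × H = 528/2 × €21.9 = €5,781.60
Purchase cost = D·C = 35,750 × 58 = €2,073,500.00
Total = €5,822.92 + €5,781.60 + €2,073,500.00 = €2,085,104.52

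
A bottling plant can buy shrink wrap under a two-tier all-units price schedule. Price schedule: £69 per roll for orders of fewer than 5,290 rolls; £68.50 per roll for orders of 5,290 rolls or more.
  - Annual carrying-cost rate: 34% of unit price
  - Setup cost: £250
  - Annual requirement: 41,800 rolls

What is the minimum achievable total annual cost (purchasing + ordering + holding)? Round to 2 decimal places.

H₁ = 34%×£69 = £23.4600;  H₂ = 34%×£68.50 = £23.2900
EOQ₁ = √(2×41,800×250/23.4600) = 943.86  (< 5,290, feasible at tier 1)
EOQ₂ = √(2×41,800×250/23.2900) = 947.30  (< 5,290 → use Q = 5,290 at tier-2 price)
TC(tier 1 (EOQ₁), Q≈943.9) = £2,906,343.04
TC(tier 2, Q≈5,290.0) = £2,926,877.48
Minimum at tier 1 (EOQ₁): £2,906,343.04

£2,906,343.04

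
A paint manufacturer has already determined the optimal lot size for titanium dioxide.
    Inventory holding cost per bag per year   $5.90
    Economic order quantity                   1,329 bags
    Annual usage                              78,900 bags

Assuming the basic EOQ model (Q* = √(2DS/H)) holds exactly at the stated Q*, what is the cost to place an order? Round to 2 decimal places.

$66.04

Since Q* = (2DS/H)^½, squaring gives Q*²·H = 2DS.
S = Q²H / (2D) = 1,329² × 5.9 / (2 × 78,900) = 66.0382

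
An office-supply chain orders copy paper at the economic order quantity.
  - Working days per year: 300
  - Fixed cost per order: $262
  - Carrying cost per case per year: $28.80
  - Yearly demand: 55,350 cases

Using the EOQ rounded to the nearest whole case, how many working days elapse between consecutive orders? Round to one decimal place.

5.4 days

2DS/H = 2·55,350·262/28.8 = 1,007,062.50
EOQ = √1,007,062.50 ≈ 1,003.53 → Q = 1,004 cases
Cycle time = (working days × Q)/D = (300 × 1,004) / 55,350 = 5.442 days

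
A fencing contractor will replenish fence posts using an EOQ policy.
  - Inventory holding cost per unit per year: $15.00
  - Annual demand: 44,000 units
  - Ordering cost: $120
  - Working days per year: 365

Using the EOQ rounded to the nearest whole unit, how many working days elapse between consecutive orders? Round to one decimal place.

Q* = √(2·D·S / H) = √(2·44,000·120 / 15) = √704,000.0 ≈ 839.05 → Q = 839 units
Days between orders = 365 / (D/Q) = 365 / 52.443 ≈ 6.960

7.0 days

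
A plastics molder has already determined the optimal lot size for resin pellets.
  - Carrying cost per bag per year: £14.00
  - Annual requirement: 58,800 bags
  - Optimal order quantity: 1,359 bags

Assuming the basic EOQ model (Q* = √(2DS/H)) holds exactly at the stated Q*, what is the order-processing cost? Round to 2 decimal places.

£219.87

Since Q* = (2DS/H)^½, squaring gives Q*²·H = 2DS.
S = Q²H / (2D) = 1,359² × 14 / (2 × 58,800) = 219.8668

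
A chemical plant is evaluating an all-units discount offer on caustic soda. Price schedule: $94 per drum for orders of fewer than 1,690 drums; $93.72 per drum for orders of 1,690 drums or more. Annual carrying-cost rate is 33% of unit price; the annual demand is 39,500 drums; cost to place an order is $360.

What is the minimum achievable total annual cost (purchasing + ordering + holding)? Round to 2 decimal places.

H₁ = 33%×$94 = $31.0200;  H₂ = 33%×$93.72 = $30.9276
EOQ₁ = √(2×39,500×360/31.0200) = 957.51  (< 1,690, feasible at tier 1)
EOQ₂ = √(2×39,500×360/30.9276) = 958.94  (< 1,690 → use Q = 1,690 at tier-2 price)
TC(tier 1 (EOQ₁), Q≈957.5) = $3,742,702.00
TC(tier 2, Q≈1,690.0) = $3,736,488.02
Minimum at tier 2: $3,736,488.02

$3,736,488.02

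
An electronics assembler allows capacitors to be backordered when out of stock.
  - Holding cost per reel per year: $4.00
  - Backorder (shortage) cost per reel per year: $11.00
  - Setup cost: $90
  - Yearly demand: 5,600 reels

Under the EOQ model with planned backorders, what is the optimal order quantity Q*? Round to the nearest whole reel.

Q* = √(2DS/H) · √((H + b)/b)
   = √(2 × 5,600 × 90 / 4) · √((4 + 11) / 11)
   = 501.996 × 1.1677 ≈ 586.21

586 reels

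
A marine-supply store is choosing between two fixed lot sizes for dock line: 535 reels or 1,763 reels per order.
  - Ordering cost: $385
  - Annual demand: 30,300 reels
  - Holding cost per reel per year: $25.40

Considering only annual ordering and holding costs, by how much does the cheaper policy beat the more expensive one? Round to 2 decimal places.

$407.77

For each Q, cost = (D/Q)·S + (Q/2)·H.
TC(535) = (30,300/535)×385 + (535/2)×25.4 = $28,599.17
TC(1,763) = (30,300/1,763)×385 + (1,763/2)×25.4 = $29,006.95
Lots of 535 are cheaper by $407.77.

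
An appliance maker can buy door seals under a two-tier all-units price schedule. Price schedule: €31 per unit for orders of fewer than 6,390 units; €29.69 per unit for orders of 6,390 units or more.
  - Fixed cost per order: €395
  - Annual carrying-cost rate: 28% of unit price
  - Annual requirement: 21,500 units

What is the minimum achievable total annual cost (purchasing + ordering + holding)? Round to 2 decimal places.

H₁ = 28%×€31 = €8.6800;  H₂ = 28%×€29.69 = €8.3132
EOQ₁ = √(2×21,500×395/8.6800) = 1,398.86  (< 6,390, feasible at tier 1)
EOQ₂ = √(2×21,500×395/8.3132) = 1,429.38  (< 6,390 → use Q = 6,390 at tier-2 price)
TC(tier 1 (EOQ₁), Q≈1,398.9) = €678,642.07
TC(tier 2, Q≈6,390.0) = €666,224.70
Minimum at tier 2: €666,224.70

€666,224.70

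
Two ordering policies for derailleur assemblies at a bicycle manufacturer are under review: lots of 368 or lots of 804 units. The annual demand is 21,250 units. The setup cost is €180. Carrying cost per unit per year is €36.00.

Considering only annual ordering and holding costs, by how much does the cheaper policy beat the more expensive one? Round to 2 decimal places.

€2,211.44

For each Q, cost = (D/Q)·S + (Q/2)·H.
TC(368) = (21,250/368)×180 + (368/2)×36 = €17,018.02
TC(804) = (21,250/804)×180 + (804/2)×36 = €19,229.46
Cheaper: Q = 368.  Difference = €2,211.44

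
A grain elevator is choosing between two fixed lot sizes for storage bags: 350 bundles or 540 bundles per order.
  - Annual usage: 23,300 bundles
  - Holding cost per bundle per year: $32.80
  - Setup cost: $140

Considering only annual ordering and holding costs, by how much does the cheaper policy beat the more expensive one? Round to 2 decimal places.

$163.26

Annual cost at Q: ordering D·S/Q plus holding Q·H/2.
TC(350) = (23,300/350)×140 + (350/2)×32.8 = $15,060.00
TC(540) = (23,300/540)×140 + (540/2)×32.8 = $14,896.74
Lots of 540 are cheaper by $163.26.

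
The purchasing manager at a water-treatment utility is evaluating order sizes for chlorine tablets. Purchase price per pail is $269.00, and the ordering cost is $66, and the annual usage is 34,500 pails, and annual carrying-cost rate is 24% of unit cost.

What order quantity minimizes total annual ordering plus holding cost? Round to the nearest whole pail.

266 pails

Holding cost per pail per year: H = 24% × $269 = $64.5600
EOQ = √(2DS/H) = √(2 × 34,500 × 66 / 64.56)
    = √(70,539.03) ≈ 265.59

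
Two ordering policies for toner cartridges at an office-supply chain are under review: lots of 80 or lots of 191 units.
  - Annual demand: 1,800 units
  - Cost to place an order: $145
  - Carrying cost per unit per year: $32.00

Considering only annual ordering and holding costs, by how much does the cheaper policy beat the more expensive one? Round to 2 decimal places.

$120.01

For each Q, cost = (D/Q)·S + (Q/2)·H.
TC(80) = (1,800/80)×145 + (80/2)×32 = $4,542.50
TC(191) = (1,800/191)×145 + (191/2)×32 = $4,422.49
Lots of 191 are cheaper by $120.01.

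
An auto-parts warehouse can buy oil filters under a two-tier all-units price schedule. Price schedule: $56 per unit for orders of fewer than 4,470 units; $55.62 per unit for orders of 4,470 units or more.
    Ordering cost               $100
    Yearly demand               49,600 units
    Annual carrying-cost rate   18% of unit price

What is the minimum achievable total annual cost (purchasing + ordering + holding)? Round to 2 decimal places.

$2,782,237.55

H₁ = 18%×$56 = $10.0800;  H₂ = 18%×$55.62 = $10.0116
EOQ₁ = √(2×49,600×100/10.0800) = 992.03  (< 4,470, feasible at tier 1)
EOQ₂ = √(2×49,600×100/10.0116) = 995.41  (< 4,470 → use Q = 4,470 at tier-2 price)
TC(tier 1 (EOQ₁), Q≈992.0) = $2,787,599.68
TC(tier 2, Q≈4,470.0) = $2,782,237.55
Minimum at tier 2: $2,782,237.55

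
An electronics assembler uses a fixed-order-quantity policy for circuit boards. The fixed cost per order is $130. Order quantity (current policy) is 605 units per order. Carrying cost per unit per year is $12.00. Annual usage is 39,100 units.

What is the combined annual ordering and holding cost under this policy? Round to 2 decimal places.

Annual ordering cost = (D/Q)·S = (39,100/605) × 130 = $8,401.65
Annual holding cost  = (Q/2)·H = (605/2) × 12 = $3,630.00
Total = $8,401.65 + $3,630.00 = $12,031.65

$12,031.65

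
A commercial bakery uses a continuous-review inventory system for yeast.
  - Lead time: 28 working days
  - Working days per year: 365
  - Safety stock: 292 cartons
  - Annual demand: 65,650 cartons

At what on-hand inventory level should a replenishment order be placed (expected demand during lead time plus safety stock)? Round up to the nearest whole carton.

5,329 cartons

Daily demand d = 65,650 / 365 = 179.863 cartons/day
Demand during lead time = 179.863 × 28 = 5,036.16
Reorder point = 5,036.16 + 292 = 5,328.16 → round up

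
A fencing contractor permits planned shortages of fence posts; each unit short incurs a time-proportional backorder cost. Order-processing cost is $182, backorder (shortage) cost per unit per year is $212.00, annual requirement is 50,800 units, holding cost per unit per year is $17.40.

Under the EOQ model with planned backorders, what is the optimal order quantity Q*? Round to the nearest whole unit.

1,072 units

Basic EOQ = √(2·50,800·182/17.4) = 1,030.880
Backorder adjustment √((H+b)/b) = √((17.4+212)/212) = 1.0402
Q* = 1,030.880 × 1.0402 ≈ 1,072.35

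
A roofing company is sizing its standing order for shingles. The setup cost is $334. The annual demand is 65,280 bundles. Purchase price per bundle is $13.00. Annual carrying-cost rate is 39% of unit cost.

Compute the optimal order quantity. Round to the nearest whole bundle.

H = i·C = 0.39 × $13 = $5.0700 per bundle-year
2DS/H = 2·65,280·334/5.07 = 8,600,994.08
EOQ = √8,600,994.08 ≈ 2,932.75

2,933 bundles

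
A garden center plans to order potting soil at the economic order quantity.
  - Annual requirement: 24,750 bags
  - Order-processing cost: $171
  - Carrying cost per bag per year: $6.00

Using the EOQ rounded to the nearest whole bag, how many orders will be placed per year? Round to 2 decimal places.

20.83 orders per year

Optimal lot size Q* = (2 × 24,750 × $171 / $6)^½ ≈ 1,187.75 → Q = 1,188
N = D/Q = 24,750/1,188 ≈ 20.833 orders/yr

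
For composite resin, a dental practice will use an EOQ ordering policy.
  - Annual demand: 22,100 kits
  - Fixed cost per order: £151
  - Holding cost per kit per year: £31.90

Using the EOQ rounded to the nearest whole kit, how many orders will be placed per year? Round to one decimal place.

Optimal lot size Q* = (2 × 22,100 × £151 / £31.9)^½ ≈ 457.41 → Q = 457
Orders per year = D/Q = 22,100 / 457 = 48.359

48.4 orders per year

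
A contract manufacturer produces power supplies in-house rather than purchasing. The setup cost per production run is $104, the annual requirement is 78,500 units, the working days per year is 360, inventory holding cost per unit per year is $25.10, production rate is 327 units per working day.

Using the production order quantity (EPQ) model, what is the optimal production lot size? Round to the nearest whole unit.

Daily demand d = 78,500/360 = 218.056; p = 327; 1 − d/p = 0.33316
EPQ = √(2DS / (H(1 − d/p)))
    = √(2 × 78,500 × 104 / (25.1 × 0.33316)) ≈ 1,397.34

1,397 units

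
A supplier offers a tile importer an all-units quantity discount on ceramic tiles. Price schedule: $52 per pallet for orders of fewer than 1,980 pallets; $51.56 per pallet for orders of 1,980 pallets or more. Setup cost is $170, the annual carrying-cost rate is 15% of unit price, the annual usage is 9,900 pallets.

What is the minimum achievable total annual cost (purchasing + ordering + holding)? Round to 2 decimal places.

H₁ = 15%×$52 = $7.8000;  H₂ = 15%×$51.56 = $7.7340
EOQ₁ = √(2×9,900×170/7.8000) = 656.92  (< 1,980, feasible at tier 1)
EOQ₂ = √(2×9,900×170/7.7340) = 659.71  (< 1,980 → use Q = 1,980 at tier-2 price)
TC(tier 1 (EOQ₁), Q≈656.9) = $519,923.94
TC(tier 2, Q≈1,980.0) = $518,950.66
Minimum at tier 2: $518,950.66

$518,950.66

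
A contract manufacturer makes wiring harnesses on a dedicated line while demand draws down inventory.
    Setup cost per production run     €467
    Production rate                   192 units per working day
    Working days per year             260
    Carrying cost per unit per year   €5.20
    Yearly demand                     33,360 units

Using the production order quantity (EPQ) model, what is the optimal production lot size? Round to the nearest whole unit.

4,250 units

Daily demand d = 33,360/260 = 128.308; p = 192; 1 − d/p = 0.33173
EPQ = √(2DS / (H(1 − d/p)))
    = √(2 × 33,360 × 467 / (5.2 × 0.33173)) ≈ 4,250.03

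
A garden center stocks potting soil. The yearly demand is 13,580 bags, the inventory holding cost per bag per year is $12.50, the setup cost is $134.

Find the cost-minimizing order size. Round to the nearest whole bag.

EOQ = √(2DS/H) = √(2 × 13,580 × 134 / 12.5)
    = √(291,155.20) ≈ 539.59

540 bags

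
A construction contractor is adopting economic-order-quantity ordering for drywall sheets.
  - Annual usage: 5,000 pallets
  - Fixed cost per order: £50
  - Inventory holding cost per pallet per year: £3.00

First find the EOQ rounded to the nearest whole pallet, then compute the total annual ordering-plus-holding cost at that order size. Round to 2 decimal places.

£1,224.75

2DS/H = 2·5,000·50/3 = 166,666.67
EOQ = √166,666.67 ≈ 408.25 → Q = 408 pallets
Annual ordering cost = (D/Q)·S = (5,000/408) × 50 = £612.75
Annual holding cost  = (Q/2)·H = (408/2) × 3 = £612.00
Total = £612.75 + £612.00 = £1,224.75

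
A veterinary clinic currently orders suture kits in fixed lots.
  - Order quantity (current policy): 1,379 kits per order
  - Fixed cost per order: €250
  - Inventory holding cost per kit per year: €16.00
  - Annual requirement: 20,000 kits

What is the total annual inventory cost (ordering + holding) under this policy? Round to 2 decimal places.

€14,657.82

Orders/yr = 20,000/1,379 = 14.503; ordering cost = 14.503 × €250 = €3,625.82
Average inventory = 1,379/2 = 689.5; holding cost = 689.5 × €16 = €11,032.00
Total = €3,625.82 + €11,032.00 = €14,657.82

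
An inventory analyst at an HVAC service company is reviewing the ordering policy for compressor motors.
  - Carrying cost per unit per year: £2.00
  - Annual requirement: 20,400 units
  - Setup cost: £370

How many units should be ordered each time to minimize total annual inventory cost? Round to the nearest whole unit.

2,747 units

2DS/H = 2·20,400·370/2 = 7,548,000.00
EOQ = √7,548,000.00 ≈ 2,747.36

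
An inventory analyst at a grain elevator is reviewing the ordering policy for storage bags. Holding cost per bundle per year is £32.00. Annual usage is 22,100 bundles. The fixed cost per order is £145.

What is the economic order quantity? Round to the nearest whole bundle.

448 bundles

Optimal lot size Q* = (2 × 22,100 × £145 / £32)^½ ≈ 447.53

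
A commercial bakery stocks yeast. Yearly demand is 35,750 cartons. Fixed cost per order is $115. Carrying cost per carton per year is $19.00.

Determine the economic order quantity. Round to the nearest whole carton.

658 cartons

Q* = √(2·D·S / H) = √(2·35,750·115 / 19) = √432,763.2 ≈ 657.85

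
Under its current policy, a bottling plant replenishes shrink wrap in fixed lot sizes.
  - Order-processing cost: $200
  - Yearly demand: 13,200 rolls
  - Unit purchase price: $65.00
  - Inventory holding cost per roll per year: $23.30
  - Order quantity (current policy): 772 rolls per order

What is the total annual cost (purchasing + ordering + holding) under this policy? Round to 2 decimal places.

$870,413.49

Ordering: D/Q × S = 13,200/772 × $200 = $3,419.69
Holding:  Q/2 × H = 772/2 × $23.3 = $8,993.80
Purchase cost = D·C = 13,200 × 65 = $858,000.00
Total = $3,419.69 + $8,993.80 + $858,000.00 = $870,413.49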